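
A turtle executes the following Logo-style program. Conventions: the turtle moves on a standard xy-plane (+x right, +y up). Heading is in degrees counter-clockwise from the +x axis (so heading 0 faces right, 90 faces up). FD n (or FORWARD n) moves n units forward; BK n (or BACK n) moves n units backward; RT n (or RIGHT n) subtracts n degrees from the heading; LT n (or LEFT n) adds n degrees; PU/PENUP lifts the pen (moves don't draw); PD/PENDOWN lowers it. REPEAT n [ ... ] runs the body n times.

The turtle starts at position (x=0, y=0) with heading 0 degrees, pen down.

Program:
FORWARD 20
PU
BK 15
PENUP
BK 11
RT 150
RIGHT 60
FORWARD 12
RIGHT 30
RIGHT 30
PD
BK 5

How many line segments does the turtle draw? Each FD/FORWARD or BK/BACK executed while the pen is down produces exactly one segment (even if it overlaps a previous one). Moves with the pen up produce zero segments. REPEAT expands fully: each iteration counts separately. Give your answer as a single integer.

Executing turtle program step by step:
Start: pos=(0,0), heading=0, pen down
FD 20: (0,0) -> (20,0) [heading=0, draw]
PU: pen up
BK 15: (20,0) -> (5,0) [heading=0, move]
PU: pen up
BK 11: (5,0) -> (-6,0) [heading=0, move]
RT 150: heading 0 -> 210
RT 60: heading 210 -> 150
FD 12: (-6,0) -> (-16.392,6) [heading=150, move]
RT 30: heading 150 -> 120
RT 30: heading 120 -> 90
PD: pen down
BK 5: (-16.392,6) -> (-16.392,1) [heading=90, draw]
Final: pos=(-16.392,1), heading=90, 2 segment(s) drawn
Segments drawn: 2

Answer: 2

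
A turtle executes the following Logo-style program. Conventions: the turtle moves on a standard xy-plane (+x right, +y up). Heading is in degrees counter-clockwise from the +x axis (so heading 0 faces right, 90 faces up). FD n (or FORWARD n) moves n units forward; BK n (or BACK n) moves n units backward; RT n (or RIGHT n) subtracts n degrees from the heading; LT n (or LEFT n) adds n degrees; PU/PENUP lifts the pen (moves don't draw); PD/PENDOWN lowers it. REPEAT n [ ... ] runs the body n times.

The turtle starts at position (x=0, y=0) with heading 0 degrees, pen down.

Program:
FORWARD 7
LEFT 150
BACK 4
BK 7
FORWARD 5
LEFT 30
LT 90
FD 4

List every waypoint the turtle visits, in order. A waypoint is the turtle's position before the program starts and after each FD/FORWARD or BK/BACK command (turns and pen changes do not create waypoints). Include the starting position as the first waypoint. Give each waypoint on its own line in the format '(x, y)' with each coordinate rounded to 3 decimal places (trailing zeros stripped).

Executing turtle program step by step:
Start: pos=(0,0), heading=0, pen down
FD 7: (0,0) -> (7,0) [heading=0, draw]
LT 150: heading 0 -> 150
BK 4: (7,0) -> (10.464,-2) [heading=150, draw]
BK 7: (10.464,-2) -> (16.526,-5.5) [heading=150, draw]
FD 5: (16.526,-5.5) -> (12.196,-3) [heading=150, draw]
LT 30: heading 150 -> 180
LT 90: heading 180 -> 270
FD 4: (12.196,-3) -> (12.196,-7) [heading=270, draw]
Final: pos=(12.196,-7), heading=270, 5 segment(s) drawn
Waypoints (6 total):
(0, 0)
(7, 0)
(10.464, -2)
(16.526, -5.5)
(12.196, -3)
(12.196, -7)

Answer: (0, 0)
(7, 0)
(10.464, -2)
(16.526, -5.5)
(12.196, -3)
(12.196, -7)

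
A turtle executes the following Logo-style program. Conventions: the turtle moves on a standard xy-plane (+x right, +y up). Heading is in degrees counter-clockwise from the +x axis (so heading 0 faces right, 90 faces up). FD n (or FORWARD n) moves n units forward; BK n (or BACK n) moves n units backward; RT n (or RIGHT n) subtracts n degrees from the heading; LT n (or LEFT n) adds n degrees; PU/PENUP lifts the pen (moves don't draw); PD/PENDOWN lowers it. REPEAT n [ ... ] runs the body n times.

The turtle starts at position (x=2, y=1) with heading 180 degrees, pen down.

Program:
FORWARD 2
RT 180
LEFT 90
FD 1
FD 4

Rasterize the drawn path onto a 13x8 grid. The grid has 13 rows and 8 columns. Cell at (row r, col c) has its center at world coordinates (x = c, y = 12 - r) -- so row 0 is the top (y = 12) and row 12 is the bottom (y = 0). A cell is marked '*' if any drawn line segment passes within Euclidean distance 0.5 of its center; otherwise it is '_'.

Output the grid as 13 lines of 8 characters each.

Segment 0: (2,1) -> (0,1)
Segment 1: (0,1) -> (0,2)
Segment 2: (0,2) -> (0,6)

Answer: ________
________
________
________
________
________
*_______
*_______
*_______
*_______
*_______
***_____
________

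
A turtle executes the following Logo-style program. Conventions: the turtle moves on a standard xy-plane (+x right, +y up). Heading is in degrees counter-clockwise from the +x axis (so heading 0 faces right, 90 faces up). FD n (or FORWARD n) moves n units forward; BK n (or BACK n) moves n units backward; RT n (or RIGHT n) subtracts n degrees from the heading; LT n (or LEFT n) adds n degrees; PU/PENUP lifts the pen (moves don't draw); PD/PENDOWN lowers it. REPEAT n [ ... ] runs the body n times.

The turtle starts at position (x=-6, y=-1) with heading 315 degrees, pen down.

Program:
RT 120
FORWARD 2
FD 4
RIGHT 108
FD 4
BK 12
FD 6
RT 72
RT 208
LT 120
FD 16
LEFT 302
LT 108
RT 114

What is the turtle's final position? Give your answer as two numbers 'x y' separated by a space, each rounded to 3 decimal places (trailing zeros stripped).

Executing turtle program step by step:
Start: pos=(-6,-1), heading=315, pen down
RT 120: heading 315 -> 195
FD 2: (-6,-1) -> (-7.932,-1.518) [heading=195, draw]
FD 4: (-7.932,-1.518) -> (-11.796,-2.553) [heading=195, draw]
RT 108: heading 195 -> 87
FD 4: (-11.796,-2.553) -> (-11.586,1.442) [heading=87, draw]
BK 12: (-11.586,1.442) -> (-12.214,-10.542) [heading=87, draw]
FD 6: (-12.214,-10.542) -> (-11.9,-4.55) [heading=87, draw]
RT 72: heading 87 -> 15
RT 208: heading 15 -> 167
LT 120: heading 167 -> 287
FD 16: (-11.9,-4.55) -> (-7.222,-19.851) [heading=287, draw]
LT 302: heading 287 -> 229
LT 108: heading 229 -> 337
RT 114: heading 337 -> 223
Final: pos=(-7.222,-19.851), heading=223, 6 segment(s) drawn

Answer: -7.222 -19.851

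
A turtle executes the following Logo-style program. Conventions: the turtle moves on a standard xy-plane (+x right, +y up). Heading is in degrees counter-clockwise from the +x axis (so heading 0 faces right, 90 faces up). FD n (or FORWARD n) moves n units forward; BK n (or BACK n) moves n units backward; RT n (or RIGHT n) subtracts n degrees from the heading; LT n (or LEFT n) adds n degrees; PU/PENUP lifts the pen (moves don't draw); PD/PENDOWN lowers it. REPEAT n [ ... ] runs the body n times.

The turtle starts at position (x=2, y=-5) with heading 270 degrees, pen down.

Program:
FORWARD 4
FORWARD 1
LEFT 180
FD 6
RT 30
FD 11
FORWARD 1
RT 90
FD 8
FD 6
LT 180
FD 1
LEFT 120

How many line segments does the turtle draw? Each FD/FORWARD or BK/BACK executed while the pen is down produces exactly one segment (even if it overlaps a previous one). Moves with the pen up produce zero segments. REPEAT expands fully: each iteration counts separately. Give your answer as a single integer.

Answer: 8

Derivation:
Executing turtle program step by step:
Start: pos=(2,-5), heading=270, pen down
FD 4: (2,-5) -> (2,-9) [heading=270, draw]
FD 1: (2,-9) -> (2,-10) [heading=270, draw]
LT 180: heading 270 -> 90
FD 6: (2,-10) -> (2,-4) [heading=90, draw]
RT 30: heading 90 -> 60
FD 11: (2,-4) -> (7.5,5.526) [heading=60, draw]
FD 1: (7.5,5.526) -> (8,6.392) [heading=60, draw]
RT 90: heading 60 -> 330
FD 8: (8,6.392) -> (14.928,2.392) [heading=330, draw]
FD 6: (14.928,2.392) -> (20.124,-0.608) [heading=330, draw]
LT 180: heading 330 -> 150
FD 1: (20.124,-0.608) -> (19.258,-0.108) [heading=150, draw]
LT 120: heading 150 -> 270
Final: pos=(19.258,-0.108), heading=270, 8 segment(s) drawn
Segments drawn: 8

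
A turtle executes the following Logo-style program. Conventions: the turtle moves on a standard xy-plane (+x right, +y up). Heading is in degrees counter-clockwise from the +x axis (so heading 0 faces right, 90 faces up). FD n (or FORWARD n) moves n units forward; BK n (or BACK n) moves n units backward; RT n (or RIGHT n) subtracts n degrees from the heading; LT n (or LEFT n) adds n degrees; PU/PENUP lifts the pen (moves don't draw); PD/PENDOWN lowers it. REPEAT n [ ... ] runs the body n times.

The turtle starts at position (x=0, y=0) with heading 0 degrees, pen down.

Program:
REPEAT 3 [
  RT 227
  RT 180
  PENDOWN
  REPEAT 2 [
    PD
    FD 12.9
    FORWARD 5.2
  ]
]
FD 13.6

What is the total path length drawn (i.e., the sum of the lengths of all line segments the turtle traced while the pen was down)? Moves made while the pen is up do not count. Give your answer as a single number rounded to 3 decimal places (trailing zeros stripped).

Executing turtle program step by step:
Start: pos=(0,0), heading=0, pen down
REPEAT 3 [
  -- iteration 1/3 --
  RT 227: heading 0 -> 133
  RT 180: heading 133 -> 313
  PD: pen down
  REPEAT 2 [
    -- iteration 1/2 --
    PD: pen down
    FD 12.9: (0,0) -> (8.798,-9.434) [heading=313, draw]
    FD 5.2: (8.798,-9.434) -> (12.344,-13.238) [heading=313, draw]
    -- iteration 2/2 --
    PD: pen down
    FD 12.9: (12.344,-13.238) -> (21.142,-22.672) [heading=313, draw]
    FD 5.2: (21.142,-22.672) -> (24.688,-26.475) [heading=313, draw]
  ]
  -- iteration 2/3 --
  RT 227: heading 313 -> 86
  RT 180: heading 86 -> 266
  PD: pen down
  REPEAT 2 [
    -- iteration 1/2 --
    PD: pen down
    FD 12.9: (24.688,-26.475) -> (23.788,-39.344) [heading=266, draw]
    FD 5.2: (23.788,-39.344) -> (23.426,-44.531) [heading=266, draw]
    -- iteration 2/2 --
    PD: pen down
    FD 12.9: (23.426,-44.531) -> (22.526,-57.399) [heading=266, draw]
    FD 5.2: (22.526,-57.399) -> (22.163,-62.587) [heading=266, draw]
  ]
  -- iteration 3/3 --
  RT 227: heading 266 -> 39
  RT 180: heading 39 -> 219
  PD: pen down
  REPEAT 2 [
    -- iteration 1/2 --
    PD: pen down
    FD 12.9: (22.163,-62.587) -> (12.138,-70.705) [heading=219, draw]
    FD 5.2: (12.138,-70.705) -> (8.097,-73.978) [heading=219, draw]
    -- iteration 2/2 --
    PD: pen down
    FD 12.9: (8.097,-73.978) -> (-1.928,-82.096) [heading=219, draw]
    FD 5.2: (-1.928,-82.096) -> (-5.97,-85.368) [heading=219, draw]
  ]
]
FD 13.6: (-5.97,-85.368) -> (-16.539,-93.927) [heading=219, draw]
Final: pos=(-16.539,-93.927), heading=219, 13 segment(s) drawn

Segment lengths:
  seg 1: (0,0) -> (8.798,-9.434), length = 12.9
  seg 2: (8.798,-9.434) -> (12.344,-13.238), length = 5.2
  seg 3: (12.344,-13.238) -> (21.142,-22.672), length = 12.9
  seg 4: (21.142,-22.672) -> (24.688,-26.475), length = 5.2
  seg 5: (24.688,-26.475) -> (23.788,-39.344), length = 12.9
  seg 6: (23.788,-39.344) -> (23.426,-44.531), length = 5.2
  seg 7: (23.426,-44.531) -> (22.526,-57.399), length = 12.9
  seg 8: (22.526,-57.399) -> (22.163,-62.587), length = 5.2
  seg 9: (22.163,-62.587) -> (12.138,-70.705), length = 12.9
  seg 10: (12.138,-70.705) -> (8.097,-73.978), length = 5.2
  seg 11: (8.097,-73.978) -> (-1.928,-82.096), length = 12.9
  seg 12: (-1.928,-82.096) -> (-5.97,-85.368), length = 5.2
  seg 13: (-5.97,-85.368) -> (-16.539,-93.927), length = 13.6
Total = 122.2

Answer: 122.2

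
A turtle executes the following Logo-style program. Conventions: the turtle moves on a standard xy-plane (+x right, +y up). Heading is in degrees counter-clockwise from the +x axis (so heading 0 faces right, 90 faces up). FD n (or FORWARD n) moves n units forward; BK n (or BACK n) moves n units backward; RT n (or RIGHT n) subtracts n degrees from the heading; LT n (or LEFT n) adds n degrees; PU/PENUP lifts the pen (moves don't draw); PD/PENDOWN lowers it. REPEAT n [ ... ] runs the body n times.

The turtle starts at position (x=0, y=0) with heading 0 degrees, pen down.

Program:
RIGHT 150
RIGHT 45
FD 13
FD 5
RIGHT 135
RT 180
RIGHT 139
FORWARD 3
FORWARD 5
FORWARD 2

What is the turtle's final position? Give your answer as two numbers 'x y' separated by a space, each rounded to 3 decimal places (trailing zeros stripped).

Answer: -14.131 14.114

Derivation:
Executing turtle program step by step:
Start: pos=(0,0), heading=0, pen down
RT 150: heading 0 -> 210
RT 45: heading 210 -> 165
FD 13: (0,0) -> (-12.557,3.365) [heading=165, draw]
FD 5: (-12.557,3.365) -> (-17.387,4.659) [heading=165, draw]
RT 135: heading 165 -> 30
RT 180: heading 30 -> 210
RT 139: heading 210 -> 71
FD 3: (-17.387,4.659) -> (-16.41,7.495) [heading=71, draw]
FD 5: (-16.41,7.495) -> (-14.782,12.223) [heading=71, draw]
FD 2: (-14.782,12.223) -> (-14.131,14.114) [heading=71, draw]
Final: pos=(-14.131,14.114), heading=71, 5 segment(s) drawn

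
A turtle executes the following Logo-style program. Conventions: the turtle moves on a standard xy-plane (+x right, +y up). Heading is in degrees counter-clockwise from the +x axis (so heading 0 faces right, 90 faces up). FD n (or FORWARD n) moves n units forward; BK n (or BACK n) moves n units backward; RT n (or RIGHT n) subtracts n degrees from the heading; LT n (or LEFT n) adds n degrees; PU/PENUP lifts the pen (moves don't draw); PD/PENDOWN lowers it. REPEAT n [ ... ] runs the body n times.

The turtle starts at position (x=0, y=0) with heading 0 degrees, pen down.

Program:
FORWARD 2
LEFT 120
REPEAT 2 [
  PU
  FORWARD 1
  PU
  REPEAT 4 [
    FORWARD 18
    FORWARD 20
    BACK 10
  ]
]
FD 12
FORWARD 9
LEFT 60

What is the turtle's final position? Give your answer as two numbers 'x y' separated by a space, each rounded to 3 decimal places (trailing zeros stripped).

Executing turtle program step by step:
Start: pos=(0,0), heading=0, pen down
FD 2: (0,0) -> (2,0) [heading=0, draw]
LT 120: heading 0 -> 120
REPEAT 2 [
  -- iteration 1/2 --
  PU: pen up
  FD 1: (2,0) -> (1.5,0.866) [heading=120, move]
  PU: pen up
  REPEAT 4 [
    -- iteration 1/4 --
    FD 18: (1.5,0.866) -> (-7.5,16.454) [heading=120, move]
    FD 20: (-7.5,16.454) -> (-17.5,33.775) [heading=120, move]
    BK 10: (-17.5,33.775) -> (-12.5,25.115) [heading=120, move]
    -- iteration 2/4 --
    FD 18: (-12.5,25.115) -> (-21.5,40.703) [heading=120, move]
    FD 20: (-21.5,40.703) -> (-31.5,58.024) [heading=120, move]
    BK 10: (-31.5,58.024) -> (-26.5,49.363) [heading=120, move]
    -- iteration 3/4 --
    FD 18: (-26.5,49.363) -> (-35.5,64.952) [heading=120, move]
    FD 20: (-35.5,64.952) -> (-45.5,82.272) [heading=120, move]
    BK 10: (-45.5,82.272) -> (-40.5,73.612) [heading=120, move]
    -- iteration 4/4 --
    FD 18: (-40.5,73.612) -> (-49.5,89.201) [heading=120, move]
    FD 20: (-49.5,89.201) -> (-59.5,106.521) [heading=120, move]
    BK 10: (-59.5,106.521) -> (-54.5,97.861) [heading=120, move]
  ]
  -- iteration 2/2 --
  PU: pen up
  FD 1: (-54.5,97.861) -> (-55,98.727) [heading=120, move]
  PU: pen up
  REPEAT 4 [
    -- iteration 1/4 --
    FD 18: (-55,98.727) -> (-64,114.315) [heading=120, move]
    FD 20: (-64,114.315) -> (-74,131.636) [heading=120, move]
    BK 10: (-74,131.636) -> (-69,122.976) [heading=120, move]
    -- iteration 2/4 --
    FD 18: (-69,122.976) -> (-78,138.564) [heading=120, move]
    FD 20: (-78,138.564) -> (-88,155.885) [heading=120, move]
    BK 10: (-88,155.885) -> (-83,147.224) [heading=120, move]
    -- iteration 3/4 --
    FD 18: (-83,147.224) -> (-92,162.813) [heading=120, move]
    FD 20: (-92,162.813) -> (-102,180.133) [heading=120, move]
    BK 10: (-102,180.133) -> (-97,171.473) [heading=120, move]
    -- iteration 4/4 --
    FD 18: (-97,171.473) -> (-106,187.061) [heading=120, move]
    FD 20: (-106,187.061) -> (-116,204.382) [heading=120, move]
    BK 10: (-116,204.382) -> (-111,195.722) [heading=120, move]
  ]
]
FD 12: (-111,195.722) -> (-117,206.114) [heading=120, move]
FD 9: (-117,206.114) -> (-121.5,213.908) [heading=120, move]
LT 60: heading 120 -> 180
Final: pos=(-121.5,213.908), heading=180, 1 segment(s) drawn

Answer: -121.5 213.908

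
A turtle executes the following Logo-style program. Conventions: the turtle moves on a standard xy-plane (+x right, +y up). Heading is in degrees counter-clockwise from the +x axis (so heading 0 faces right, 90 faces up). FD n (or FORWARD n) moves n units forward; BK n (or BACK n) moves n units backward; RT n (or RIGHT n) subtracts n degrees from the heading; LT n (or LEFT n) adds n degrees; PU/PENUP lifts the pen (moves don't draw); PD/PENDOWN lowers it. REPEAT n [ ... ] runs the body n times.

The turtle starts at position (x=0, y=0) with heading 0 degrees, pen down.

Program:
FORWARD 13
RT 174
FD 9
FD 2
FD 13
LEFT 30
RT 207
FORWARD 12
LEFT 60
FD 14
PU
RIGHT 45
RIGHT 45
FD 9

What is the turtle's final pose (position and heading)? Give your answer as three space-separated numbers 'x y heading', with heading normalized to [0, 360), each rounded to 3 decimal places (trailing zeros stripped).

Answer: 14.403 9.213 339

Derivation:
Executing turtle program step by step:
Start: pos=(0,0), heading=0, pen down
FD 13: (0,0) -> (13,0) [heading=0, draw]
RT 174: heading 0 -> 186
FD 9: (13,0) -> (4.049,-0.941) [heading=186, draw]
FD 2: (4.049,-0.941) -> (2.06,-1.15) [heading=186, draw]
FD 13: (2.06,-1.15) -> (-10.869,-2.509) [heading=186, draw]
LT 30: heading 186 -> 216
RT 207: heading 216 -> 9
FD 12: (-10.869,-2.509) -> (0.984,-0.631) [heading=9, draw]
LT 60: heading 9 -> 69
FD 14: (0.984,-0.631) -> (6.001,12.439) [heading=69, draw]
PU: pen up
RT 45: heading 69 -> 24
RT 45: heading 24 -> 339
FD 9: (6.001,12.439) -> (14.403,9.213) [heading=339, move]
Final: pos=(14.403,9.213), heading=339, 6 segment(s) drawn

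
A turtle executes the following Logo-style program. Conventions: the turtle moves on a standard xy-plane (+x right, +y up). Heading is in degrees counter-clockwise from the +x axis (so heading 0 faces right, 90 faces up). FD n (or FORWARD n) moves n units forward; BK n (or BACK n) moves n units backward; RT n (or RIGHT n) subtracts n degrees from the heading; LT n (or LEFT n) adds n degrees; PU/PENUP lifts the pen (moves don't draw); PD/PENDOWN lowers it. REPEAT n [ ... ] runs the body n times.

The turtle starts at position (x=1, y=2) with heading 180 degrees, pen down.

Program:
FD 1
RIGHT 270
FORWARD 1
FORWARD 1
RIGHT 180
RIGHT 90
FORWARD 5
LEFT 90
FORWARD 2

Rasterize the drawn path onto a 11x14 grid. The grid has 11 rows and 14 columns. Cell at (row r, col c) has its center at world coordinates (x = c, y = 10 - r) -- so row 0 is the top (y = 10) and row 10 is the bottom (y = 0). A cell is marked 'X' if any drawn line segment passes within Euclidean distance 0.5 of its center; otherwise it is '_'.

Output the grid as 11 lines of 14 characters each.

Segment 0: (1,2) -> (0,2)
Segment 1: (0,2) -> (0,1)
Segment 2: (0,1) -> (0,0)
Segment 3: (0,0) -> (5,0)
Segment 4: (5,0) -> (5,2)

Answer: ______________
______________
______________
______________
______________
______________
______________
______________
XX___X________
X____X________
XXXXXX________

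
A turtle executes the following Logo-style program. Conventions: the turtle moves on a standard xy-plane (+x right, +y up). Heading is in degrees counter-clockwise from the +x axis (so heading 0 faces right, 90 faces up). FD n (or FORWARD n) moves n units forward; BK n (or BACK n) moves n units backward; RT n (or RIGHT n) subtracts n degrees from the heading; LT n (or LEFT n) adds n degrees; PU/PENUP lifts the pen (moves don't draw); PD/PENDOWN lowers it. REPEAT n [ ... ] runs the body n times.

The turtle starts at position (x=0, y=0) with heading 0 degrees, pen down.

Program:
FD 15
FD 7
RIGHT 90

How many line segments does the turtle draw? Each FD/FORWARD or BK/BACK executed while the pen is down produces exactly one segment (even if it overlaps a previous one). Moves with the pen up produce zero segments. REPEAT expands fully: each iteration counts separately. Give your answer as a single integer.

Answer: 2

Derivation:
Executing turtle program step by step:
Start: pos=(0,0), heading=0, pen down
FD 15: (0,0) -> (15,0) [heading=0, draw]
FD 7: (15,0) -> (22,0) [heading=0, draw]
RT 90: heading 0 -> 270
Final: pos=(22,0), heading=270, 2 segment(s) drawn
Segments drawn: 2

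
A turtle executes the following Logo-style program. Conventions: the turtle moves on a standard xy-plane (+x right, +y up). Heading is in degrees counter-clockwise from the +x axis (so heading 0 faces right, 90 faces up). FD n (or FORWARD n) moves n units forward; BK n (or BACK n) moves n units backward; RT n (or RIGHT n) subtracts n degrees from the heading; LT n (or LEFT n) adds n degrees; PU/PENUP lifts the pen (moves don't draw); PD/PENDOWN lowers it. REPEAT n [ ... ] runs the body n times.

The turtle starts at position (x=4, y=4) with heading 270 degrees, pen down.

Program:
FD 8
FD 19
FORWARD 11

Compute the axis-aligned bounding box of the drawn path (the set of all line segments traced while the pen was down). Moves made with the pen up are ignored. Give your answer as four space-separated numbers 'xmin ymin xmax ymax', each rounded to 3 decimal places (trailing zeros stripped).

Executing turtle program step by step:
Start: pos=(4,4), heading=270, pen down
FD 8: (4,4) -> (4,-4) [heading=270, draw]
FD 19: (4,-4) -> (4,-23) [heading=270, draw]
FD 11: (4,-23) -> (4,-34) [heading=270, draw]
Final: pos=(4,-34), heading=270, 3 segment(s) drawn

Segment endpoints: x in {4, 4, 4, 4}, y in {-34, -23, -4, 4}
xmin=4, ymin=-34, xmax=4, ymax=4

Answer: 4 -34 4 4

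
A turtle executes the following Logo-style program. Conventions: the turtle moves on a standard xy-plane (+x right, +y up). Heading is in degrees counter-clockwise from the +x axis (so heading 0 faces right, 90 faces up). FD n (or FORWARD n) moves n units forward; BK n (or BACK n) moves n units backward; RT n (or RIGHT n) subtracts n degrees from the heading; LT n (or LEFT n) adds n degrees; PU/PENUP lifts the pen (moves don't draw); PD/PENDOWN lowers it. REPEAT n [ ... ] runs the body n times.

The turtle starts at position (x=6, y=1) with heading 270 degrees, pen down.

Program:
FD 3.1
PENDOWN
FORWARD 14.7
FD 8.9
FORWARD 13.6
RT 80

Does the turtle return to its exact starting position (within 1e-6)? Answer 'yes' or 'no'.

Answer: no

Derivation:
Executing turtle program step by step:
Start: pos=(6,1), heading=270, pen down
FD 3.1: (6,1) -> (6,-2.1) [heading=270, draw]
PD: pen down
FD 14.7: (6,-2.1) -> (6,-16.8) [heading=270, draw]
FD 8.9: (6,-16.8) -> (6,-25.7) [heading=270, draw]
FD 13.6: (6,-25.7) -> (6,-39.3) [heading=270, draw]
RT 80: heading 270 -> 190
Final: pos=(6,-39.3), heading=190, 4 segment(s) drawn

Start position: (6, 1)
Final position: (6, -39.3)
Distance = 40.3; >= 1e-6 -> NOT closed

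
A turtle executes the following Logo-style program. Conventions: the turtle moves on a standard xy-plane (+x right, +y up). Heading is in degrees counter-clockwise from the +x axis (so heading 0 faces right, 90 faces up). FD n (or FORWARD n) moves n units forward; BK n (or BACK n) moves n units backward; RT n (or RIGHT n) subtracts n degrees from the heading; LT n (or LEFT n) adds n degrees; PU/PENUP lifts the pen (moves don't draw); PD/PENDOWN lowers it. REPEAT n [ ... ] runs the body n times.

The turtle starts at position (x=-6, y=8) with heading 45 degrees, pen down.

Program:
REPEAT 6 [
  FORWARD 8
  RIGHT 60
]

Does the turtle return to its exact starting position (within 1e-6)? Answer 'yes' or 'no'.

Answer: yes

Derivation:
Executing turtle program step by step:
Start: pos=(-6,8), heading=45, pen down
REPEAT 6 [
  -- iteration 1/6 --
  FD 8: (-6,8) -> (-0.343,13.657) [heading=45, draw]
  RT 60: heading 45 -> 345
  -- iteration 2/6 --
  FD 8: (-0.343,13.657) -> (7.384,11.586) [heading=345, draw]
  RT 60: heading 345 -> 285
  -- iteration 3/6 --
  FD 8: (7.384,11.586) -> (9.455,3.859) [heading=285, draw]
  RT 60: heading 285 -> 225
  -- iteration 4/6 --
  FD 8: (9.455,3.859) -> (3.798,-1.798) [heading=225, draw]
  RT 60: heading 225 -> 165
  -- iteration 5/6 --
  FD 8: (3.798,-1.798) -> (-3.929,0.273) [heading=165, draw]
  RT 60: heading 165 -> 105
  -- iteration 6/6 --
  FD 8: (-3.929,0.273) -> (-6,8) [heading=105, draw]
  RT 60: heading 105 -> 45
]
Final: pos=(-6,8), heading=45, 6 segment(s) drawn

Start position: (-6, 8)
Final position: (-6, 8)
Distance = 0; < 1e-6 -> CLOSED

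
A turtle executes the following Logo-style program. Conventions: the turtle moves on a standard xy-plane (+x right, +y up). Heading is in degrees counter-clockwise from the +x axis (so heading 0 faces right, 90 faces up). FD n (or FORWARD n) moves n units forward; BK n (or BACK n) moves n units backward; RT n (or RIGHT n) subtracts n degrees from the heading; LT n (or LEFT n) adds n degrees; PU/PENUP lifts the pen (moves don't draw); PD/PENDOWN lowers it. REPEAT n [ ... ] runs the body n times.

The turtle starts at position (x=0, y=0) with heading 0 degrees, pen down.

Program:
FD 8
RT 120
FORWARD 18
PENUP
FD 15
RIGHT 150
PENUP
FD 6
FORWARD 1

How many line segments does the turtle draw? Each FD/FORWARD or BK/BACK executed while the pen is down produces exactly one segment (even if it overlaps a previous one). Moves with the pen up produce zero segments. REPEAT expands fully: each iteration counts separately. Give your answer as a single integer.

Executing turtle program step by step:
Start: pos=(0,0), heading=0, pen down
FD 8: (0,0) -> (8,0) [heading=0, draw]
RT 120: heading 0 -> 240
FD 18: (8,0) -> (-1,-15.588) [heading=240, draw]
PU: pen up
FD 15: (-1,-15.588) -> (-8.5,-28.579) [heading=240, move]
RT 150: heading 240 -> 90
PU: pen up
FD 6: (-8.5,-28.579) -> (-8.5,-22.579) [heading=90, move]
FD 1: (-8.5,-22.579) -> (-8.5,-21.579) [heading=90, move]
Final: pos=(-8.5,-21.579), heading=90, 2 segment(s) drawn
Segments drawn: 2

Answer: 2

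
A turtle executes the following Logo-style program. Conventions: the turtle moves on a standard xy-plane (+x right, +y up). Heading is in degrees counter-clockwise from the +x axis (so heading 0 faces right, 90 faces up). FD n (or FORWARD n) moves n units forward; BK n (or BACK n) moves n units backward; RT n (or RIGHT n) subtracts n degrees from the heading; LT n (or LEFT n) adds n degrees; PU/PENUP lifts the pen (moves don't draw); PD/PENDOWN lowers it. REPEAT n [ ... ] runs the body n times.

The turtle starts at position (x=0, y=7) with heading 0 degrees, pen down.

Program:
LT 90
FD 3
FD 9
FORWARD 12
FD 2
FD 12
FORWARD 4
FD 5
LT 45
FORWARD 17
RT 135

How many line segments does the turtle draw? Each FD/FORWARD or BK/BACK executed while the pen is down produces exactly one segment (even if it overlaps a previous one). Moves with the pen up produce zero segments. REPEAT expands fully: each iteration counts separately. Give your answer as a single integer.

Executing turtle program step by step:
Start: pos=(0,7), heading=0, pen down
LT 90: heading 0 -> 90
FD 3: (0,7) -> (0,10) [heading=90, draw]
FD 9: (0,10) -> (0,19) [heading=90, draw]
FD 12: (0,19) -> (0,31) [heading=90, draw]
FD 2: (0,31) -> (0,33) [heading=90, draw]
FD 12: (0,33) -> (0,45) [heading=90, draw]
FD 4: (0,45) -> (0,49) [heading=90, draw]
FD 5: (0,49) -> (0,54) [heading=90, draw]
LT 45: heading 90 -> 135
FD 17: (0,54) -> (-12.021,66.021) [heading=135, draw]
RT 135: heading 135 -> 0
Final: pos=(-12.021,66.021), heading=0, 8 segment(s) drawn
Segments drawn: 8

Answer: 8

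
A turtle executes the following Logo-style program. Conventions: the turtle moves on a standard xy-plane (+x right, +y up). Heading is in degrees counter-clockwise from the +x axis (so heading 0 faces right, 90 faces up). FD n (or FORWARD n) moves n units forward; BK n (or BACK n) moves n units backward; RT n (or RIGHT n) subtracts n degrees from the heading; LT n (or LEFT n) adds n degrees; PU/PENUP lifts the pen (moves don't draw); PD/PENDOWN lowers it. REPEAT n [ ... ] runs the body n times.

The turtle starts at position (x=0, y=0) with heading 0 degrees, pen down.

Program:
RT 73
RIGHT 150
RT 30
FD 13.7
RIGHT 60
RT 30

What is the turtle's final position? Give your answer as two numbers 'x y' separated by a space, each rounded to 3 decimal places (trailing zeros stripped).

Executing turtle program step by step:
Start: pos=(0,0), heading=0, pen down
RT 73: heading 0 -> 287
RT 150: heading 287 -> 137
RT 30: heading 137 -> 107
FD 13.7: (0,0) -> (-4.005,13.101) [heading=107, draw]
RT 60: heading 107 -> 47
RT 30: heading 47 -> 17
Final: pos=(-4.005,13.101), heading=17, 1 segment(s) drawn

Answer: -4.005 13.101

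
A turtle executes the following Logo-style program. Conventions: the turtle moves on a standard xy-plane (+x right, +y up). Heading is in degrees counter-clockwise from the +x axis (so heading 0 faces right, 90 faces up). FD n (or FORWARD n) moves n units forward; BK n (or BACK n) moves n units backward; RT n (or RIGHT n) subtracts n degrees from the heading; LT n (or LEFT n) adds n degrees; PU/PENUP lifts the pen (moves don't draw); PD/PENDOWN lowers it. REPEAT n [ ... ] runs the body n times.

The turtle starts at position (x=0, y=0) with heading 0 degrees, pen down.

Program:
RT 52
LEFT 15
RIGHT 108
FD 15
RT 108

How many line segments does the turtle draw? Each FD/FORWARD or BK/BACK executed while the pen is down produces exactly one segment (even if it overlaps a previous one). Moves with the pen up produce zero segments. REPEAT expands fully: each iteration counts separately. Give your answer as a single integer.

Executing turtle program step by step:
Start: pos=(0,0), heading=0, pen down
RT 52: heading 0 -> 308
LT 15: heading 308 -> 323
RT 108: heading 323 -> 215
FD 15: (0,0) -> (-12.287,-8.604) [heading=215, draw]
RT 108: heading 215 -> 107
Final: pos=(-12.287,-8.604), heading=107, 1 segment(s) drawn
Segments drawn: 1

Answer: 1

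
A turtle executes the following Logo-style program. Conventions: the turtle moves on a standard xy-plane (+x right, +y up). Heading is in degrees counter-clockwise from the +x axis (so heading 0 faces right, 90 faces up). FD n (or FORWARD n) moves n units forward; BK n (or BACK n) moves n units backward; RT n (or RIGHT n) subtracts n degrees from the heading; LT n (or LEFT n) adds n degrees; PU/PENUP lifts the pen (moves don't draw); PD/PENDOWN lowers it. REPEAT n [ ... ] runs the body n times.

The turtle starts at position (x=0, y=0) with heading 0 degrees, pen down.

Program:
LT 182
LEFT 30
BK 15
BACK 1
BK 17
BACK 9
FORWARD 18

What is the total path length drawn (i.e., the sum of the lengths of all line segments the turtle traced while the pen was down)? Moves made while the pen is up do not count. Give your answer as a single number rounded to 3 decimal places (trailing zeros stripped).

Executing turtle program step by step:
Start: pos=(0,0), heading=0, pen down
LT 182: heading 0 -> 182
LT 30: heading 182 -> 212
BK 15: (0,0) -> (12.721,7.949) [heading=212, draw]
BK 1: (12.721,7.949) -> (13.569,8.479) [heading=212, draw]
BK 17: (13.569,8.479) -> (27.986,17.487) [heading=212, draw]
BK 9: (27.986,17.487) -> (35.618,22.257) [heading=212, draw]
FD 18: (35.618,22.257) -> (20.353,12.718) [heading=212, draw]
Final: pos=(20.353,12.718), heading=212, 5 segment(s) drawn

Segment lengths:
  seg 1: (0,0) -> (12.721,7.949), length = 15
  seg 2: (12.721,7.949) -> (13.569,8.479), length = 1
  seg 3: (13.569,8.479) -> (27.986,17.487), length = 17
  seg 4: (27.986,17.487) -> (35.618,22.257), length = 9
  seg 5: (35.618,22.257) -> (20.353,12.718), length = 18
Total = 60

Answer: 60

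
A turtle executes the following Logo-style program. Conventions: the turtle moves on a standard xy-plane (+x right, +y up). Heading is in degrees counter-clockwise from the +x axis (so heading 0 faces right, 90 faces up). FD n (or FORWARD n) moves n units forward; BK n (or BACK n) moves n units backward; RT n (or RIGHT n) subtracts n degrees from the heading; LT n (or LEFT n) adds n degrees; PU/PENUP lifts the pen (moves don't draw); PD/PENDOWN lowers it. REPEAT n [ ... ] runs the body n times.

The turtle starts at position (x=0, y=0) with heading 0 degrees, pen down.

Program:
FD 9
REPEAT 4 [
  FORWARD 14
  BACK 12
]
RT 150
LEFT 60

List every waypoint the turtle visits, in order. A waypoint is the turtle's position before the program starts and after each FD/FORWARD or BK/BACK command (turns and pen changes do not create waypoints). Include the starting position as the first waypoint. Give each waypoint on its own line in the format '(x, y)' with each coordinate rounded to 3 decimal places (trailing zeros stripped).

Executing turtle program step by step:
Start: pos=(0,0), heading=0, pen down
FD 9: (0,0) -> (9,0) [heading=0, draw]
REPEAT 4 [
  -- iteration 1/4 --
  FD 14: (9,0) -> (23,0) [heading=0, draw]
  BK 12: (23,0) -> (11,0) [heading=0, draw]
  -- iteration 2/4 --
  FD 14: (11,0) -> (25,0) [heading=0, draw]
  BK 12: (25,0) -> (13,0) [heading=0, draw]
  -- iteration 3/4 --
  FD 14: (13,0) -> (27,0) [heading=0, draw]
  BK 12: (27,0) -> (15,0) [heading=0, draw]
  -- iteration 4/4 --
  FD 14: (15,0) -> (29,0) [heading=0, draw]
  BK 12: (29,0) -> (17,0) [heading=0, draw]
]
RT 150: heading 0 -> 210
LT 60: heading 210 -> 270
Final: pos=(17,0), heading=270, 9 segment(s) drawn
Waypoints (10 total):
(0, 0)
(9, 0)
(23, 0)
(11, 0)
(25, 0)
(13, 0)
(27, 0)
(15, 0)
(29, 0)
(17, 0)

Answer: (0, 0)
(9, 0)
(23, 0)
(11, 0)
(25, 0)
(13, 0)
(27, 0)
(15, 0)
(29, 0)
(17, 0)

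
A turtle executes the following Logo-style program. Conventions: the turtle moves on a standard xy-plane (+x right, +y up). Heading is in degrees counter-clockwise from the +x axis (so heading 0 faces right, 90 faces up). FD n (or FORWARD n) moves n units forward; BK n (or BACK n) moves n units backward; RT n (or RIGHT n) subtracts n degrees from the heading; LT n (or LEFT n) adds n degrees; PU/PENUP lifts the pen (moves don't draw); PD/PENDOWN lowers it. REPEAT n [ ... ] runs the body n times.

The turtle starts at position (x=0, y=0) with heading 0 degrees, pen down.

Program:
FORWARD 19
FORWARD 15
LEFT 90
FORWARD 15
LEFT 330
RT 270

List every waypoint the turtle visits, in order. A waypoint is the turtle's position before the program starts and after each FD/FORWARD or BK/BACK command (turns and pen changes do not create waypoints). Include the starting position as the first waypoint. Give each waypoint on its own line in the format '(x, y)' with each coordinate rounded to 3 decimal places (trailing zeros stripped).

Answer: (0, 0)
(19, 0)
(34, 0)
(34, 15)

Derivation:
Executing turtle program step by step:
Start: pos=(0,0), heading=0, pen down
FD 19: (0,0) -> (19,0) [heading=0, draw]
FD 15: (19,0) -> (34,0) [heading=0, draw]
LT 90: heading 0 -> 90
FD 15: (34,0) -> (34,15) [heading=90, draw]
LT 330: heading 90 -> 60
RT 270: heading 60 -> 150
Final: pos=(34,15), heading=150, 3 segment(s) drawn
Waypoints (4 total):
(0, 0)
(19, 0)
(34, 0)
(34, 15)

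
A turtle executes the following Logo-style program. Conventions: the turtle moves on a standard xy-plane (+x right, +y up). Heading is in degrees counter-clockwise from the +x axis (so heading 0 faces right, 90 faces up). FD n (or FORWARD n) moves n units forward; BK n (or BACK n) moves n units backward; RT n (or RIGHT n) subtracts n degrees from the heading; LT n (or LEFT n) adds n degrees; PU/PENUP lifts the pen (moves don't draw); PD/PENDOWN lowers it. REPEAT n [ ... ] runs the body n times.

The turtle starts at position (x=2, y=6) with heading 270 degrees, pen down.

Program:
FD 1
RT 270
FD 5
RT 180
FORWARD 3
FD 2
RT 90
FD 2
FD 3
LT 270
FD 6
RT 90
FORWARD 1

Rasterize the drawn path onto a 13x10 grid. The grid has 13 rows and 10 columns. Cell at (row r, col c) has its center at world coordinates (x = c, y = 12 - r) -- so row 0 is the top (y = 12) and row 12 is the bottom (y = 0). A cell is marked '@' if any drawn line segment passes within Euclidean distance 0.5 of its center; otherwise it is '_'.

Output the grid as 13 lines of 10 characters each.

Answer: __________
__________
__@@@@@@@_
__@_____@_
__@_______
__@_______
__@_______
__@@@@@@__
__________
__________
__________
__________
__________

Derivation:
Segment 0: (2,6) -> (2,5)
Segment 1: (2,5) -> (7,5)
Segment 2: (7,5) -> (4,5)
Segment 3: (4,5) -> (2,5)
Segment 4: (2,5) -> (2,7)
Segment 5: (2,7) -> (2,10)
Segment 6: (2,10) -> (8,10)
Segment 7: (8,10) -> (8,9)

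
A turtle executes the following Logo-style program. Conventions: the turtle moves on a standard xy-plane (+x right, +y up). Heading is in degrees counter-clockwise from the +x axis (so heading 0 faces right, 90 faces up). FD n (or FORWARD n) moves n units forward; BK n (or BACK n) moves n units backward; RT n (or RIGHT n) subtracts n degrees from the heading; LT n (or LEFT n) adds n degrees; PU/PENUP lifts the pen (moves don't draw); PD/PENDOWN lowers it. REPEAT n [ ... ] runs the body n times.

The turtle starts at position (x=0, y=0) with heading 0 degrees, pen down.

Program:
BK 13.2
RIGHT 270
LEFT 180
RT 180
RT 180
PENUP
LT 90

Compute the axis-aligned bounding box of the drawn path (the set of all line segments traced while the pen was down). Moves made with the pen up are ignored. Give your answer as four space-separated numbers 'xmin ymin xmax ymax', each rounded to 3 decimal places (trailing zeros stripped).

Executing turtle program step by step:
Start: pos=(0,0), heading=0, pen down
BK 13.2: (0,0) -> (-13.2,0) [heading=0, draw]
RT 270: heading 0 -> 90
LT 180: heading 90 -> 270
RT 180: heading 270 -> 90
RT 180: heading 90 -> 270
PU: pen up
LT 90: heading 270 -> 0
Final: pos=(-13.2,0), heading=0, 1 segment(s) drawn

Segment endpoints: x in {-13.2, 0}, y in {0}
xmin=-13.2, ymin=0, xmax=0, ymax=0

Answer: -13.2 0 0 0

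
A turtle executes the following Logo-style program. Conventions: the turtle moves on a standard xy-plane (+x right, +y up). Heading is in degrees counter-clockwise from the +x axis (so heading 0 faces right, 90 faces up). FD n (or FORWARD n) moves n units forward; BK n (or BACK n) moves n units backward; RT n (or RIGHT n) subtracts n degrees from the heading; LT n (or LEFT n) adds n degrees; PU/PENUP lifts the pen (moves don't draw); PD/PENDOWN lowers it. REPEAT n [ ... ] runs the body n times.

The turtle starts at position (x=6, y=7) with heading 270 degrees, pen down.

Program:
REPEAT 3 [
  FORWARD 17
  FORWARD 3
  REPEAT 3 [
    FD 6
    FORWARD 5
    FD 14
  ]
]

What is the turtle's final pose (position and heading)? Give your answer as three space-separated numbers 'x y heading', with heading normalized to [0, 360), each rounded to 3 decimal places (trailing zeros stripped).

Executing turtle program step by step:
Start: pos=(6,7), heading=270, pen down
REPEAT 3 [
  -- iteration 1/3 --
  FD 17: (6,7) -> (6,-10) [heading=270, draw]
  FD 3: (6,-10) -> (6,-13) [heading=270, draw]
  REPEAT 3 [
    -- iteration 1/3 --
    FD 6: (6,-13) -> (6,-19) [heading=270, draw]
    FD 5: (6,-19) -> (6,-24) [heading=270, draw]
    FD 14: (6,-24) -> (6,-38) [heading=270, draw]
    -- iteration 2/3 --
    FD 6: (6,-38) -> (6,-44) [heading=270, draw]
    FD 5: (6,-44) -> (6,-49) [heading=270, draw]
    FD 14: (6,-49) -> (6,-63) [heading=270, draw]
    -- iteration 3/3 --
    FD 6: (6,-63) -> (6,-69) [heading=270, draw]
    FD 5: (6,-69) -> (6,-74) [heading=270, draw]
    FD 14: (6,-74) -> (6,-88) [heading=270, draw]
  ]
  -- iteration 2/3 --
  FD 17: (6,-88) -> (6,-105) [heading=270, draw]
  FD 3: (6,-105) -> (6,-108) [heading=270, draw]
  REPEAT 3 [
    -- iteration 1/3 --
    FD 6: (6,-108) -> (6,-114) [heading=270, draw]
    FD 5: (6,-114) -> (6,-119) [heading=270, draw]
    FD 14: (6,-119) -> (6,-133) [heading=270, draw]
    -- iteration 2/3 --
    FD 6: (6,-133) -> (6,-139) [heading=270, draw]
    FD 5: (6,-139) -> (6,-144) [heading=270, draw]
    FD 14: (6,-144) -> (6,-158) [heading=270, draw]
    -- iteration 3/3 --
    FD 6: (6,-158) -> (6,-164) [heading=270, draw]
    FD 5: (6,-164) -> (6,-169) [heading=270, draw]
    FD 14: (6,-169) -> (6,-183) [heading=270, draw]
  ]
  -- iteration 3/3 --
  FD 17: (6,-183) -> (6,-200) [heading=270, draw]
  FD 3: (6,-200) -> (6,-203) [heading=270, draw]
  REPEAT 3 [
    -- iteration 1/3 --
    FD 6: (6,-203) -> (6,-209) [heading=270, draw]
    FD 5: (6,-209) -> (6,-214) [heading=270, draw]
    FD 14: (6,-214) -> (6,-228) [heading=270, draw]
    -- iteration 2/3 --
    FD 6: (6,-228) -> (6,-234) [heading=270, draw]
    FD 5: (6,-234) -> (6,-239) [heading=270, draw]
    FD 14: (6,-239) -> (6,-253) [heading=270, draw]
    -- iteration 3/3 --
    FD 6: (6,-253) -> (6,-259) [heading=270, draw]
    FD 5: (6,-259) -> (6,-264) [heading=270, draw]
    FD 14: (6,-264) -> (6,-278) [heading=270, draw]
  ]
]
Final: pos=(6,-278), heading=270, 33 segment(s) drawn

Answer: 6 -278 270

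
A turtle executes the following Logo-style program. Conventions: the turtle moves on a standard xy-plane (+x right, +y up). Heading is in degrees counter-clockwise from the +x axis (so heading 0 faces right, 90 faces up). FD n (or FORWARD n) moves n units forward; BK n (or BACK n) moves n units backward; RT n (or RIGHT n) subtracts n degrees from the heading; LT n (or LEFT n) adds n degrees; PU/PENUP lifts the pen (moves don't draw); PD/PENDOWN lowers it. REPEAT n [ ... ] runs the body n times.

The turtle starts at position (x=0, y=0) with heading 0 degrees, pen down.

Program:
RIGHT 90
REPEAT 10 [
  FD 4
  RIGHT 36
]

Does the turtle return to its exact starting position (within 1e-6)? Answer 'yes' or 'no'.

Executing turtle program step by step:
Start: pos=(0,0), heading=0, pen down
RT 90: heading 0 -> 270
REPEAT 10 [
  -- iteration 1/10 --
  FD 4: (0,0) -> (0,-4) [heading=270, draw]
  RT 36: heading 270 -> 234
  -- iteration 2/10 --
  FD 4: (0,-4) -> (-2.351,-7.236) [heading=234, draw]
  RT 36: heading 234 -> 198
  -- iteration 3/10 --
  FD 4: (-2.351,-7.236) -> (-6.155,-8.472) [heading=198, draw]
  RT 36: heading 198 -> 162
  -- iteration 4/10 --
  FD 4: (-6.155,-8.472) -> (-9.96,-7.236) [heading=162, draw]
  RT 36: heading 162 -> 126
  -- iteration 5/10 --
  FD 4: (-9.96,-7.236) -> (-12.311,-4) [heading=126, draw]
  RT 36: heading 126 -> 90
  -- iteration 6/10 --
  FD 4: (-12.311,-4) -> (-12.311,0) [heading=90, draw]
  RT 36: heading 90 -> 54
  -- iteration 7/10 --
  FD 4: (-12.311,0) -> (-9.96,3.236) [heading=54, draw]
  RT 36: heading 54 -> 18
  -- iteration 8/10 --
  FD 4: (-9.96,3.236) -> (-6.155,4.472) [heading=18, draw]
  RT 36: heading 18 -> 342
  -- iteration 9/10 --
  FD 4: (-6.155,4.472) -> (-2.351,3.236) [heading=342, draw]
  RT 36: heading 342 -> 306
  -- iteration 10/10 --
  FD 4: (-2.351,3.236) -> (0,0) [heading=306, draw]
  RT 36: heading 306 -> 270
]
Final: pos=(0,0), heading=270, 10 segment(s) drawn

Start position: (0, 0)
Final position: (0, 0)
Distance = 0; < 1e-6 -> CLOSED

Answer: yes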